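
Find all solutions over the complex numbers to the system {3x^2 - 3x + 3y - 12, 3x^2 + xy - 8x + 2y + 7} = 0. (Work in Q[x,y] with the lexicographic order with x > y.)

Compute a lex Gröbner basis by Buchberger's algorithm.
f_1 = 3x^2 - 3x + 3y - 12, LT = x^2.
f_2 = 3x^2 + xy - 8x + 2y + 7, LT = x^2.

S(f_1,f_2): lcm = x^2. S = -1/3xy + 5/3x + 1/3y - 19/3.
  leading term xy: no divisor's leading term divides it; move -1/3xy to the remainder.
  leading term x: no divisor's leading term divides it; move 5/3x to the remainder.
  leading term y: no divisor's leading term divides it; move 1/3y to the remainder.
  leading term 1: no divisor's leading term divides it; move -19/3 to the remainder.
  remainder -1/3xy + 5/3x + 1/3y - 19/3 ≠ 0; add h_3 = -1/3xy + 5/3x + 1/3y - 19/3 to the basis.

S(f_1,h_3): lcm = x^2y. S = 5x^2 - 19x + y^2 - 4y.
  leading term x^2: subtract (5/3)·f_1 from 5x^2 - 19x + y^2 - 4y → -14x + y^2 - 9y + 20
  leading term x: no divisor's leading term divides it; move -14x to the remainder.
  leading term y^2: no divisor's leading term divides it; move y^2 to the remainder.
  leading term y: no divisor's leading term divides it; move -9y to the remainder.
  leading term 1: no divisor's leading term divides it; move 20 to the remainder.
  remainder -14x + y^2 - 9y + 20 ≠ 0; add h_4 = -14x + y^2 - 9y + 20 to the basis.

S(f_2,h_3): lcm = x^2y. S = 5x^2 + 1/3xy^2 - 5/3xy - 19x + 2/3y^2 + 7/3y.
  leading term x^2: subtract (5/3)·f_1 from 5x^2 + 1/3xy^2 - 5/3xy - 19x + 2/3y^2 + 7/3y → 1/3xy^2 - 5/3xy - 14x + 2/3y^2 - 8/3y + 20
  leading term xy^2: subtract (-y)·h_3 from 1/3xy^2 - 5/3xy - 14x + 2/3y^2 - 8/3y + 20 → -14x + y^2 - 9y + 20
  leading term x: subtract (1)·h_4 from -14x + y^2 - 9y + 20 → 0
  remainder 0.

S(f_1,h_4): lcm = x^2. S = 1/14xy^2 - 9/14xy + 3/7x + y - 4.
  leading term xy^2: subtract (-3/14y)·h_3 from 1/14xy^2 - 9/14xy + 3/7x + y - 4 → -2/7xy + 3/7x + 1/14y^2 - 5/14y - 4
  leading term xy: subtract (6/7)·h_3 from -2/7xy + 3/7x + 1/14y^2 - 5/14y - 4 → -x + 1/14y^2 - 9/14y + 10/7
  leading term x: subtract (1/14)·h_4 from -x + 1/14y^2 - 9/14y + 10/7 → 0
  remainder 0.

S(f_2,h_4): lcm = x^2. S = 1/14xy^2 - 13/42xy - 26/21x + 2/3y + 7/3.
  leading term xy^2: subtract (-3/14y)·h_3 from 1/14xy^2 - 13/42xy - 26/21x + 2/3y + 7/3 → 1/21xy - 26/21x + 1/14y^2 - 29/42y + 7/3
  leading term xy: subtract (-1/7)·h_3 from 1/21xy - 26/21x + 1/14y^2 - 29/42y + 7/3 → -x + 1/14y^2 - 9/14y + 10/7
  leading term x: subtract (1/14)·h_4 from -x + 1/14y^2 - 9/14y + 10/7 → 0
  remainder 0.

S(h_3,h_4): lcm = xy. S = -5x + 1/14y^3 - 9/14y^2 + 3/7y + 19.
  leading term x: subtract (5/14)·h_4 from -5x + 1/14y^3 - 9/14y^2 + 3/7y + 19 → 1/14y^3 - y^2 + 51/14y + 83/7
  leading term y^3: no divisor's leading term divides it; move 1/14y^3 to the remainder.
  leading term y^2: no divisor's leading term divides it; move -y^2 to the remainder.
  leading term y: no divisor's leading term divides it; move 51/14y to the remainder.
  leading term 1: no divisor's leading term divides it; move 83/7 to the remainder.
  remainder 1/14y^3 - y^2 + 51/14y + 83/7 ≠ 0; add h_5 = 1/14y^3 - y^2 + 51/14y + 83/7 to the basis.

S(f_1,h_5): leading monomials are coprime, so the S-polynomial reduces to 0 (Buchberger's first criterion).
S(f_2,h_5): leading monomials are coprime, so the S-polynomial reduces to 0 (Buchberger's first criterion).
S(h_3,h_5): lcm = xy^3. S = 9xy^2 - 51xy - 166x - y^3 + 19y^2.
  leading term xy^2: subtract (-27y)·h_3 from 9xy^2 - 51xy - 166x - y^3 + 19y^2 → -6xy - 166x - y^3 + 28y^2 - 171y
  leading term xy: subtract (18)·h_3 from -6xy - 166x - y^3 + 28y^2 - 171y → -196x - y^3 + 28y^2 - 177y + 114
  leading term x: subtract (14)·h_4 from -196x - y^3 + 28y^2 - 177y + 114 → -y^3 + 14y^2 - 51y - 166
  leading term y^3: subtract (-14)·h_5 from -y^3 + 14y^2 - 51y - 166 → 0
  remainder 0.

S(h_4,h_5): leading monomials are coprime, so the S-polynomial reduces to 0 (Buchberger's first criterion).
Every S-polynomial of the final basis reduces to 0, so we have a Gröbner basis.
Inter-reduce: drop elements whose leading term is divisible by another's, tail-reduce, and make monic.
Reduced Gröbner basis: {x - 1/14y^2 + 9/14y - 10/7, y^3 - 14y^2 + 51y + 166}.

A lex Gröbner basis eliminates variables successively. Here y^3 - 14y^2 + 51y + 166 depends only on y, with roots {-2, 8 + sqrt(19)*I, 8 - sqrt(19)*I}; lifting each root through the earlier basis elements recovers the full solutions.
  y = -2: the earlier basis element becomes x - 3 = 0, giving x = 3 — point (3, -2).
  y = 8 + sqrt(19)*I: the earlier basis element becomes x + 1/2 - sqrt(19)*I/2 = 0, giving x = -1/2 + sqrt(19)*I/2 — point (-1/2 + sqrt(19)*I/2, 8 + sqrt(19)*I).
  y = 8 - sqrt(19)*I: the earlier basis element becomes x + 1/2 + sqrt(19)*I/2 = 0, giving x = -1/2 - sqrt(19)*I/2 — point (-1/2 - sqrt(19)*I/2, 8 - sqrt(19)*I).

{(3, -2), (-1/2 + sqrt(19)*I/2, 8 + sqrt(19)*I), (-1/2 - sqrt(19)*I/2, 8 - sqrt(19)*I)}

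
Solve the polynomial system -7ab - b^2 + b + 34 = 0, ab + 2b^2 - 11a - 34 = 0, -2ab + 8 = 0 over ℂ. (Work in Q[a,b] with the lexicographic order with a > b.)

Compute a lex Gröbner basis by Buchberger's algorithm.
f_1 = -7ab - b^2 + b + 34, LT = ab.
f_2 = ab - 11a + 2b^2 - 34, LT = ab.
f_3 = -2ab + 8, LT = ab.

S(f_1,f_2): lcm = ab. S = 11a - 13/7b^2 - 1/7b + 204/7.
  leading term a: no divisor's leading term divides it; move 11a to the remainder.
  leading term b^2: no divisor's leading term divides it; move -13/7b^2 to the remainder.
  leading term b: no divisor's leading term divides it; move -1/7b to the remainder.
  leading term 1: no divisor's leading term divides it; move 204/7 to the remainder.
  remainder 11a - 13/7b^2 - 1/7b + 204/7 ≠ 0; add h_4 = 11a - 13/7b^2 - 1/7b + 204/7 to the basis.

S(f_1,f_3): lcm = ab. S = 1/7b^2 - 1/7b - 6/7.
  leading term b^2: no divisor's leading term divides it; move 1/7b^2 to the remainder.
  leading term b: no divisor's leading term divides it; move -1/7b to the remainder.
  leading term 1: no divisor's leading term divides it; move -6/7 to the remainder.
  remainder 1/7b^2 - 1/7b - 6/7 ≠ 0; add h_5 = 1/7b^2 - 1/7b - 6/7 to the basis.

S(f_2,f_3): lcm = ab. S = -11a + 2b^2 - 30.
  leading term a: subtract (-1)·h_4 from -11a + 2b^2 - 30 → 1/7b^2 - 1/7b - 6/7
  leading term b^2: subtract (1)·h_5 from 1/7b^2 - 1/7b - 6/7 → 0
  remainder 0.

S(f_1,h_4): lcm = ab. S = 13/77b^3 + 12/77b^2 - 215/77b - 34/7.
  leading term b^3: subtract (13/11b)·h_5 from 13/77b^3 + 12/77b^2 - 215/77b - 34/7 → 25/77b^2 - 137/77b - 34/7
  leading term b^2: subtract (25/11)·h_5 from 25/77b^2 - 137/77b - 34/7 → -16/11b - 32/11
  leading term b: no divisor's leading term divides it; move -16/11b to the remainder.
  leading term 1: no divisor's leading term divides it; move -32/11 to the remainder.
  remainder -16/11b - 32/11 ≠ 0; add h_6 = -16/11b - 32/11 to the basis.

S(f_2,h_4): lcm = ab. S = -11a + 13/77b^3 + 155/77b^2 - 204/77b - 34.
  leading term a: subtract (-1)·h_4 from -11a + 13/77b^3 + 155/77b^2 - 204/77b - 34 → 13/77b^3 + 12/77b^2 - 215/77b - 34/7
  leading term b^3: subtract (13/11b)·h_5 from 13/77b^3 + 12/77b^2 - 215/77b - 34/7 → 25/77b^2 - 137/77b - 34/7
  leading term b^2: subtract (25/11)·h_5 from 25/77b^2 - 137/77b - 34/7 → -16/11b - 32/11
  leading term b: subtract (1)·h_6 from -16/11b - 32/11 → 0
  remainder 0.

S(f_3,h_4): lcm = ab. S = 13/77b^3 + 1/77b^2 - 204/77b - 4.
  leading term b^3: subtract (13/11b)·h_5 from 13/77b^3 + 1/77b^2 - 204/77b - 4 → 2/11b^2 - 18/11b - 4
  leading term b^2: subtract (14/11)·h_5 from 2/11b^2 - 18/11b - 4 → -16/11b - 32/11
  leading term b: subtract (1)·h_6 from -16/11b - 32/11 → 0
  remainder 0.

S(f_1,h_5): lcm = ab^2. S = ab + 6a + 1/7b^3 - 1/7b^2 - 34/7b.
  leading term ab: subtract (-1/7)·f_1 from ab + 6a + 1/7b^3 - 1/7b^2 - 34/7b → 6a + 1/7b^3 - 2/7b^2 - 33/7b + 34/7
  leading term a: subtract (6/11)·h_4 from 6a + 1/7b^3 - 2/7b^2 - 33/7b + 34/7 → 1/7b^3 + 8/11b^2 - 51/11b - 850/77
  leading term b^3: subtract (b)·h_5 from 1/7b^3 + 8/11b^2 - 51/11b - 850/77 → 67/77b^2 - 291/77b - 850/77
  leading term b^2: subtract (67/11)·h_5 from 67/77b^2 - 291/77b - 850/77 → -32/11b - 64/11
  leading term b: subtract (2)·h_6 from -32/11b - 64/11 → 0
  remainder 0.

S(f_2,h_5): lcm = ab^2. S = -10ab + 6a + 2b^3 - 34b.
  leading term ab: subtract (10/7)·f_1 from -10ab + 6a + 2b^3 - 34b → 6a + 2b^3 + 10/7b^2 - 248/7b - 340/7
  leading term a: subtract (6/11)·h_4 from 6a + 2b^3 + 10/7b^2 - 248/7b - 340/7 → 2b^3 + 188/77b^2 - 2722/77b - 4964/77
  leading term b^3: subtract (14b)·h_5 from 2b^3 + 188/77b^2 - 2722/77b - 4964/77 → 342/77b^2 - 1798/77b - 4964/77
  leading term b^2: subtract (342/11)·h_5 from 342/77b^2 - 1798/77b - 4964/77 → -208/11b - 416/11
  leading term b: subtract (13)·h_6 from -208/11b - 416/11 → 0
  remainder 0.

S(f_3,h_5): lcm = ab^2. S = ab + 6a - 4b.
  leading term ab: subtract (-1/7)·f_1 from ab + 6a - 4b → 6a - 1/7b^2 - 27/7b + 34/7
  leading term a: subtract (6/11)·h_4 from 6a - 1/7b^2 - 27/7b + 34/7 → 67/77b^2 - 291/77b - 850/77
  leading term b^2: subtract (67/11)·h_5 from 67/77b^2 - 291/77b - 850/77 → -32/11b - 64/11
  leading term b: subtract (2)·h_6 from -32/11b - 64/11 → 0
  remainder 0.

S(h_4,h_5): leading monomials are coprime, so the S-polynomial reduces to 0 (Buchberger's first criterion).
S(f_1,h_6): lcm = ab. S = -2a + 1/7b^2 - 1/7b - 34/7.
  leading term a: subtract (-2/11)·h_4 from -2a + 1/7b^2 - 1/7b - 34/7 → -15/77b^2 - 13/77b + 34/77
  leading term b^2: subtract (-15/11)·h_5 from -15/77b^2 - 13/77b + 34/77 → -4/11b - 8/11
  leading term b: subtract (1/4)·h_6 from -4/11b - 8/11 → 0
  remainder 0.

S(f_2,h_6): lcm = ab. S = -13a + 2b^2 - 34.
  leading term a: subtract (-13/11)·h_4 from -13a + 2b^2 - 34 → -15/77b^2 - 13/77b + 34/77
  leading term b^2: subtract (-15/11)·h_5 from -15/77b^2 - 13/77b + 34/77 → -4/11b - 8/11
  leading term b: subtract (1/4)·h_6 from -4/11b - 8/11 → 0
  remainder 0.

S(f_3,h_6): lcm = ab. S = -2a - 4.
  leading term a: subtract (-2/11)·h_4 from -2a - 4 → -26/77b^2 - 2/77b + 100/77
  leading term b^2: subtract (-26/11)·h_5 from -26/77b^2 - 2/77b + 100/77 → -4/11b - 8/11
  leading term b: subtract (1/4)·h_6 from -4/11b - 8/11 → 0
  remainder 0.

S(h_4,h_6): leading monomials are coprime, so the S-polynomial reduces to 0 (Buchberger's first criterion).
S(h_5,h_6): lcm = b^2. S = -3b - 6.
  leading term b: subtract (33/16)·h_6 from -3b - 6 → 0
  remainder 0.

Every S-polynomial of the final basis reduces to 0, so we have a Gröbner basis.
Inter-reduce: drop elements whose leading term is divisible by another's, tail-reduce, and make monic.
Reduced Gröbner basis: {a + 2, b + 2}.

From the last basis element, b + 2 = 0, so b takes values in {-2}. Each choice, substituted upward through the basis, yields the corresponding point(s) of the solution set.
  b = -2: the earlier basis element becomes a + 2 = 0, giving a = -2 — point (-2, -2).
Each listed point satisfies every original equation (direct substitution).
Zero-dimensionality of the ideal guarantees finitely many solutions over ℂ.

{(-2, -2)}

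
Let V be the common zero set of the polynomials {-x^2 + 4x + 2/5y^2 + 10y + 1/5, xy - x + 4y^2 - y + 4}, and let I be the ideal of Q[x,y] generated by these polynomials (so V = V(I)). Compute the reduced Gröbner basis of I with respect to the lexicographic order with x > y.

f_1 = -x^2 + 4x + 2/5y^2 + 10y + 1/5, LT = x^2.
f_2 = xy - x + 4y^2 - y + 4, LT = xy.

S(f_1,f_2): lcm = x^2y. S = x^2 - 4xy^2 - 3xy - 4x - 2/5y^3 - 10y^2 - 1/5y.
  leading term x^2: subtract (-1)·f_1 from x^2 - 4xy^2 - 3xy - 4x - 2/5y^3 - 10y^2 - 1/5y → -4xy^2 - 3xy - 2/5y^3 - 48/5y^2 + 49/5y + 1/5
  leading term xy^2: subtract (-4y)·f_2 from -4xy^2 - 3xy - 2/5y^3 - 48/5y^2 + 49/5y + 1/5 → -7xy + 78/5y^3 - 68/5y^2 + 129/5y + 1/5
  leading term xy: subtract (-7)·f_2 from -7xy + 78/5y^3 - 68/5y^2 + 129/5y + 1/5 → -7x + 78/5y^3 + 72/5y^2 + 94/5y + 141/5
  leading term x: no divisor's leading term divides it; move -7x to the remainder.
  leading term y^3: no divisor's leading term divides it; move 78/5y^3 to the remainder.
  leading term y^2: no divisor's leading term divides it; move 72/5y^2 to the remainder.
  leading term y: no divisor's leading term divides it; move 94/5y to the remainder.
  leading term 1: no divisor's leading term divides it; move 141/5 to the remainder.
  remainder -7x + 78/5y^3 + 72/5y^2 + 94/5y + 141/5 ≠ 0; add g_3 = -7x + 78/5y^3 + 72/5y^2 + 94/5y + 141/5 to the basis.

S(f_1,g_3): lcm = x^2. S = 78/35xy^3 + 72/35xy^2 + 94/35xy + 1/35x - 2/5y^2 - 10y - 1/5.
  leading term xy^3: subtract (78/35y^2)·f_2 from 78/35xy^3 + 72/35xy^2 + 94/35xy + 1/35x - 2/5y^2 - 10y - 1/5 → 30/7xy^2 + 94/35xy + 1/35x - 312/35y^4 + 78/35y^3 - 326/35y^2 - 10y - 1/5
  leading term xy^2: subtract (30/7y)·f_2 from 30/7xy^2 + 94/35xy + 1/35x - 312/35y^4 + 78/35y^3 - 326/35y^2 - 10y - 1/5 → 244/35xy + 1/35x - 312/35y^4 - 522/35y^3 - 176/35y^2 - 190/7y - 1/5
  leading term xy: subtract (244/35)·f_2 from 244/35xy + 1/35x - 312/35y^4 - 522/35y^3 - 176/35y^2 - 190/7y - 1/5 → 7x - 312/35y^4 - 522/35y^3 - 1152/35y^2 - 706/35y - 983/35
  leading term x: subtract (-1)·g_3 from 7x - 312/35y^4 - 522/35y^3 - 1152/35y^2 - 706/35y - 983/35 → -312/35y^4 + 24/35y^3 - 648/35y^2 - 48/35y + 4/35
  leading term y^4: no divisor's leading term divides it; move -312/35y^4 to the remainder.
  leading term y^3: no divisor's leading term divides it; move 24/35y^3 to the remainder.
  leading term y^2: no divisor's leading term divides it; move -648/35y^2 to the remainder.
  leading term y: no divisor's leading term divides it; move -48/35y to the remainder.
  leading term 1: no divisor's leading term divides it; move 4/35 to the remainder.
  remainder -312/35y^4 + 24/35y^3 - 648/35y^2 - 48/35y + 4/35 ≠ 0; add g_4 = -312/35y^4 + 24/35y^3 - 648/35y^2 - 48/35y + 4/35 to the basis.

The other S-polynomials (S(f_2,g_3), S(f_1,g_4), S(f_2,g_4), S(g_3,g_4)) all reduce to 0 modulo the current basis, so we have a Gröbner basis.
Inter-reduce: drop elements whose leading term is divisible by another's, tail-reduce, and make monic.

G = {x - 78/35y^3 - 72/35y^2 - 94/35y - 141/35, y^4 - 1/13y^3 + 27/13y^2 + 2/13y - 1/78}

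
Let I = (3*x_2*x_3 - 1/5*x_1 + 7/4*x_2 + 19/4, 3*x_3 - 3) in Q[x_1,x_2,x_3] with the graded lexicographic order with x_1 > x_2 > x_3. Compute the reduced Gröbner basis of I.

G = {x_1 - 95/4*x_2 - 95/4, x_3 - 1}

This is the nonlinear analogue of row-reducing a linear system.

f_1 = 3*x_2*x_3 - 1/5*x_1 + 7/4*x_2 + 19/4, LT = x_2*x_3.
f_2 = 3*x_3 - 3, LT = x_3.

S(f_1,f_2): lcm = x_2*x_3. S = -1/15*x_1 + 19/12*x_2 + 19/12.
  leading term x_1: no divisor's leading term divides it; move -1/15*x_1 to the remainder.
  leading term x_2: no divisor's leading term divides it; move 19/12*x_2 to the remainder.
  leading term 1: no divisor's leading term divides it; move 19/12 to the remainder.
  remainder -1/15*x_1 + 19/12*x_2 + 19/12 ≠ 0; add g_3 = -1/15*x_1 + 19/12*x_2 + 19/12 to the basis.

S(f_1,g_3): leading monomials are coprime, so the S-polynomial reduces to 0 (Buchberger's first criterion).
S(f_2,g_3): leading monomials are coprime, so the S-polynomial reduces to 0 (Buchberger's first criterion).
Every S-polynomial of the final basis reduces to 0, so we have a Gröbner basis.
Inter-reduce: drop elements whose leading term is divisible by another's, tail-reduce, and make monic.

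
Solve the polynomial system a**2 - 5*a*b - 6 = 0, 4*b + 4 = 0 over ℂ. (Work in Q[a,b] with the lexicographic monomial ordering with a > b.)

Compute a lex Gröbner basis by Buchberger's algorithm.
f_1 = a**2 - 5*a*b - 6, LT = a**2.
f_2 = 4*b + 4, LT = b.

The S-polynomials (S(f_1,f_2)) all reduce to 0 modulo the current basis, so we have a Gröbner basis.
Inter-reduce: drop elements whose leading term is divisible by another's, tail-reduce, and make monic.
Reduced Gröbner basis: {a**2 + 5*a - 6, b + 1}.

Since the basis is lex-ordered, b + 1 is univariate in b. Its roots are {-1}. Back-substituting each root into the other basis elements fixes the other coordinates.
  b = -1: the earlier basis element becomes a**2 + 5*a - 6 = 0, giving a = -6, 1 — points (-6, -1), (1, -1).
Check: every point annihilates each of the original generators.

{(-6, -1), (1, -1)}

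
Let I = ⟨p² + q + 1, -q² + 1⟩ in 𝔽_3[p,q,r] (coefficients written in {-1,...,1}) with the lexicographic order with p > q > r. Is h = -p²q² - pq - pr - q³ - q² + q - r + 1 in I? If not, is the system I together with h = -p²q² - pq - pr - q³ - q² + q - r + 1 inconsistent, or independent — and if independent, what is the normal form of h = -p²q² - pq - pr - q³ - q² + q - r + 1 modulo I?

First compute the reduced Gröbner basis of I by Buchberger's algorithm.
f_1 = p² + q + 1, LT = p².
f_2 = -q² + 1, LT = q².

The S-polynomials (S(f_1,f_2)) all reduce to 0 modulo the current basis, so we have a Gröbner basis.
Inter-reduce: drop elements whose leading term is divisible by another's, tail-reduce, and make monic.
Reduced Gröbner basis: {p² + q + 1, q² - 1}.
Label its elements g_1 = p² + q + 1, g_2 = q² - 1.

Reduce h = -p²q² - pq - pr - q³ - q² + q - r + 1 modulo G:
  leading term p²q²: subtract (-q²)·g_1 from -p²q² - pq - pr - q³ - q² + q - r + 1 → -pq - pr + q - r + 1
  leading term pq: no divisor's leading term divides it; move -pq to the remainder.
  leading term pr: no divisor's leading term divides it; move -pr to the remainder.
  leading term q: no divisor's leading term divides it; move q to the remainder.
  leading term r: no divisor's leading term divides it; move -r to the remainder.
  leading term 1: no divisor's leading term divides it; move 1 to the remainder.
  normal form = -pq - pr + q - r + 1.
The normal form is nonzero, so h ∉ I. Since h minus its normal form lies in I, I + (h) = I + (n) where n = -pq - pr + q - r + 1; decide whether this ideal is the whole ring.
Run Buchberger on G together with n (pairs among the g_i already reduce to 0 since G is a Gröbner basis):
g_1 = p² + q + 1, LT = p².
g_2 = q² - 1, LT = q².
n = -pq - pr + q - r + 1, LT = pq.

S(g_1,n): lcm = p²q. S = -p²r + pq - pr + p + q² + q.
  leading term p²r: subtract (-r)·g_1 from -p²r + pq - pr + p + q² + q → pq - pr + p + q² + qr + q + r
  leading term pq: subtract (-1)·n from pq - pr + p + q² + qr + q + r → pr + p + q² + qr - q + 1
  leading term pr: no divisor's leading term divides it; move pr to the remainder.
  leading term p: no divisor's leading term divides it; move p to the remainder.
  leading term q²: subtract (1)·g_2 from q² + qr - q + 1 → qr - q - 1
  leading term qr: no divisor's leading term divides it; move qr to the remainder.
  leading term q: no divisor's leading term divides it; move -q to the remainder.
  leading term 1: no divisor's leading term divides it; move -1 to the remainder.
  remainder pr + p + qr - q - 1 ≠ 0; add m_4 = pr + p + qr - q - 1 to the basis.

S(g_2,n): lcm = pq². S = -pqr - p + q² - qr + q.
  leading term pqr: subtract (r)·n from -pqr - p + q² - qr + q → pr² - p + q² + qr + q + r² - r
  leading term pr²: subtract (r)·m_4 from pr² - p + q² + qr + q + r² - r → -pr - p + q² - qr² - qr + q + r²
  leading term pr: subtract (-1)·m_4 from -pr - p + q² - qr² - qr + q + r² → q² - qr² + r² - 1
  leading term q²: subtract (1)·g_2 from q² - qr² + r² - 1 → -qr² + r²
  leading term qr²: no divisor's leading term divides it; move -qr² to the remainder.
  leading term r²: no divisor's leading term divides it; move r² to the remainder.
  remainder -qr² + r² ≠ 0; add m_5 = -qr² + r² to the basis.

The other S-polynomials (S(g_1,g_2), S(g_1,m_4), S(g_2,m_4), S(n,m_4), S(g_1,m_5), S(g_2,m_5), S(n,m_5), S(m_4,m_5)) all reduce to 0 modulo the current basis, so we have a Gröbner basis.
Inter-reduce: drop elements whose leading term is divisible by another's, tail-reduce, and make monic.
Reduced Gröbner basis: {p² + q + 1, pq - p - qr + r, pr + p + qr - q - 1, q² - 1, qr² - r²}.
The reduced Gröbner basis of I + (h) is {p² + q + 1, pq - p - qr + r, pr + p + qr - q - 1, q² - 1, qr² - r²} ≠ {1}, a proper ideal, so the enlarged system stays consistent: h is independent of I, with normal form -pq - pr + q - r + 1.

-p²q² - pq - pr - q³ - q² + q - r + 1 is independent of I; its normal form modulo I is -pq - pr + q - r + 1.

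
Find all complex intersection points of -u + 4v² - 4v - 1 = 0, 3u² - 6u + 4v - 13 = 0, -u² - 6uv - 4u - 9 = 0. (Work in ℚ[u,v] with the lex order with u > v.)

Compute a lex Gröbner basis by Buchberger's algorithm.
f_1 = -u + 4v² - 4v - 1, LT = u.
f_2 = 3u² - 6u + 4v - 13, LT = u².
f_3 = -u² - 6uv - 4u - 9, LT = u².

S(f_1,f_2): lcm = u². S = -4uv² + 4uv + 3u - 4/3v + 13/3.
  reduce S modulo (f_1, f_2, f_3):
  remainder -16v⁴ + 32v³ - 52/3v + 4/3 ≠ 0; add h_4 = -16v⁴ + 32v³ - 52/3v + 4/3 to the basis.

S(f_1,f_3): lcm = u². S = -4uv² - 2uv - 3u - 9.
  reduce S modulo (f_1, f_2, f_3, h_4):
  remainder -24v³ + 94/3v - 22/3 ≠ 0; add h_5 = -24v³ + 94/3v - 22/3 to the basis.

S(h_4,h_5): lcm = v⁴. S = -2v³ + 47/36v² + 7/9v - 1/12.
  reduce S modulo (f_1, f_2, f_3, h_4, h_5):
  remainder 47/36v² - 11/6v + 19/36 ≠ 0; add h_6 = 47/36v² - 11/6v + 19/36 to the basis.

S(h_4,h_6): lcm = v⁴. S = -28/47v³ - 19/47v² + 13/12v - 1/12.
  reduce S modulo (f_1, f_2, f_3, h_4, h_5, h_6):
  remainder -20845/79524v + 20845/79524 ≠ 0; add h_7 = -20845/79524v + 20845/79524 to the basis.

The other S-polynomials (S(f_2,f_3), S(f_1,h_4), S(f_2,h_4), S(f_3,h_4), S(f_1,h_5), S(f_2,h_5), S(f_3,h_5), S(f_1,h_6), S(f_2,h_6), S(f_3,h_6), S(h_5,h_6), S(f_1,h_7), S(f_2,h_7), S(f_3,h_7), S(h_4,h_7), S(h_5,h_7), S(h_6,h_7)) all reduce to 0 modulo the current basis, so we have a Gröbner basis.
Inter-reduce: drop elements whose leading term is divisible by another's, tail-reduce, and make monic.
Reduced Gröbner basis: {u + 1, v - 1}.

A lex Gröbner basis eliminates variables successively. Here v - 1 depends only on v, with roots {1}; lifting each root through the earlier basis elements recovers the full solutions.
  v = 1: the earlier basis element becomes u + 1 = 0, giving u = -1 — point (-1, 1).

{(-1, 1)}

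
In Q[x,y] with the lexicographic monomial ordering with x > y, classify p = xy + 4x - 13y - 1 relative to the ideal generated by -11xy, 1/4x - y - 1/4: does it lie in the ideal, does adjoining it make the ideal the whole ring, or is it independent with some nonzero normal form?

First compute the reduced Gröbner basis of I by Buchberger's algorithm.
f_1 = -11xy, LT = xy.
f_2 = 1/4x - y - 1/4, LT = x.

S(f_1,f_2): lcm = xy. S = 4y^2 + y.
  reduce S modulo (f_1, f_2):
  remainder 4y^2 + y ≠ 0; add h_3 = 4y^2 + y to the basis.

The other S-polynomials (S(f_1,h_3), S(f_2,h_3)) all reduce to 0 modulo the current basis, so we have a Gröbner basis.
Inter-reduce: drop elements whose leading term is divisible by another's, tail-reduce, and make monic.
Reduced Gröbner basis: {x - 4y - 1, y^2 + 1/4y}.
Label its elements g_1 = x - 4y - 1, g_2 = y^2 + 1/4y.

Reduce p = xy + 4x - 13y - 1 modulo G:
  leading term xy: subtract (y)·g_1 from xy + 4x - 13y - 1 → 4x + 4y^2 - 12y - 1
  leading term x: subtract (4)·g_1 from 4x + 4y^2 - 12y - 1 → 4y^2 + 4y + 3
  leading term y^2: subtract (4)·g_2 from 4y^2 + 4y + 3 → 3y + 3
  leading term y: no divisor's leading term divides it; move 3y to the remainder.
  leading term 1: no divisor's leading term divides it; move 3 to the remainder.
  normal form = 3y + 3.
The normal form is nonzero, so p ∉ I. Since p minus its normal form lies in I, I + (p) = I + (r) where r = 3y + 3; decide whether this ideal is the whole ring.
Run Buchberger on G together with r (pairs among the g_i already reduce to 0 since G is a Gröbner basis):
g_1 = x - 4y - 1, LT = x.
g_2 = y^2 + 1/4y, LT = y^2.
r = 3y + 3, LT = y.

S(g_2,r): lcm = y^2. S = -3/4y.
  reduce S modulo (g_1, g_2, r):
  remainder 3/4 ≠ 0; add m_4 = 3/4 to the basis.

The other S-polynomials (S(g_1,g_2), S(g_1,r), S(g_1,m_4), S(g_2,m_4), S(r,m_4)) all reduce to 0 modulo the current basis, so we have a Gröbner basis.
Inter-reduce: drop elements whose leading term is divisible by another's, tail-reduce, and make monic.
Reduced Gröbner basis: {1}.
The reduced Gröbner basis of I + (p) is {1}: the ideal is the whole ring, so the enlarged system has no common solution — adjoining p is inconsistent.

Adjoining xy + 4x - 13y - 1 makes the ideal the whole ring: the system is inconsistent.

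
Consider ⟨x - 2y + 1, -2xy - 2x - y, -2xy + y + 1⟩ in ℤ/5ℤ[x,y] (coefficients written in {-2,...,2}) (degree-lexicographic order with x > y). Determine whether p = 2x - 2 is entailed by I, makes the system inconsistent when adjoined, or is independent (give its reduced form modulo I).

2x - 2 lies in I (it reduces to 0).

First compute the reduced Gröbner basis of I by Buchberger's algorithm.
f_1 = x - 2y + 1, LT = x.
f_2 = -2xy - 2x - y, LT = xy.
f_3 = -2xy + y + 1, LT = xy.

S(f_1,f_2): lcm = xy. S = -2y² - x - 2y.
  leading term y²: no divisor's leading term divides it; move -2y² to the remainder.
  leading term x: subtract (-1)·f_1 from -x - 2y → y + 1
  leading term y: no divisor's leading term divides it; move y to the remainder.
  leading term 1: no divisor's leading term divides it; move 1 to the remainder.
  remainder -2y² + y + 1 ≠ 0; add h_4 = -2y² + y + 1 to the basis.

S(f_1,f_3): lcm = xy. S = -2y² - y - 2.
  leading term y²: subtract (1)·h_4 from -2y² - y - 2 → -2y + 2
  leading term y: no divisor's leading term divides it; move -2y to the remainder.
  leading term 1: no divisor's leading term divides it; move 2 to the remainder.
  remainder -2y + 2 ≠ 0; add h_5 = -2y + 2 to the basis.

The other S-polynomials (S(f_2,f_3), S(f_1,h_4), S(f_2,h_4), S(f_3,h_4), S(f_1,h_5), S(f_2,h_5), S(f_3,h_5), S(h_4,h_5)) all reduce to 0 modulo the current basis, so we have a Gröbner basis.
Inter-reduce: drop elements whose leading term is divisible by another's, tail-reduce, and make monic.
Reduced Gröbner basis: {x - 1, y - 1}.
Label its elements g_1 = x - 1, g_2 = y - 1.

Reduce p = 2x - 2 modulo G:
  leading term x: subtract (2)·g_1 from 2x - 2 → 0
  normal form = 0.
Since the normal form is 0, p ∈ I.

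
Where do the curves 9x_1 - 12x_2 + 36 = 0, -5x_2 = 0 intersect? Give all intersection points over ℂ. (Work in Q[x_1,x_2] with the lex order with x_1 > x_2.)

{(-4, 0)}

Compute a lex Gröbner basis by Buchberger's algorithm.
f_1 = 9x_1 - 12x_2 + 36, LT = x_1.
f_2 = -5x_2, LT = x_2.

The S-polynomials (S(f_1,f_2)) all reduce to 0 modulo the current basis, so we have a Gröbner basis.
Inter-reduce: drop elements whose leading term is divisible by another's, tail-reduce, and make monic.
Reduced Gröbner basis: {x_1 + 4, x_2}.

A lex Gröbner basis eliminates variables successively. Here x_2 depends only on x_2, with roots {0}; lifting each root through the earlier basis elements recovers the full solutions.
  x_2 = 0: the earlier basis element becomes x_1 + 4 = 0, giving x_1 = -4 — point (-4, 0).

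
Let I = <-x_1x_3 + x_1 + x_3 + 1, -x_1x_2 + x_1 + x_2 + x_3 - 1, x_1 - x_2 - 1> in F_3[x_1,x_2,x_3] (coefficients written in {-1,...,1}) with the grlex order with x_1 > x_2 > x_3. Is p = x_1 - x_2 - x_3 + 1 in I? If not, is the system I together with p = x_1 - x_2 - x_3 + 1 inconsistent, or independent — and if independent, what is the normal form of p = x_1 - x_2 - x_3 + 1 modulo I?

x_1 - x_2 - x_3 + 1 is independent of I; its normal form modulo I is -x_3 - 1.

First compute the reduced Gröbner basis of I by Buchberger's algorithm.
f_1 = -x_1x_3 + x_1 + x_3 + 1, LT = x_1x_3.
f_2 = -x_1x_2 + x_1 + x_2 + x_3 - 1, LT = x_1x_2.
f_3 = x_1 - x_2 - 1, LT = x_1.

S(f_1,f_2): lcm = x_1x_2x_3. S = -x_1x_2 + x_1x_3 + x_3^2 - x_2 - x_3.
  reduce S modulo (f_1, f_2, f_3):
  remainder x_3^2 + x_2 - x_3 - 1 ≠ 0; add h_4 = x_3^2 + x_2 - x_3 - 1 to the basis.

S(f_1,f_3): lcm = x_1x_3. S = x_2x_3 - x_1 - 1.
  reduce S modulo (f_1, f_2, f_3, h_4):
  remainder x_2x_3 - x_2 + 1 ≠ 0; add h_5 = x_2x_3 - x_2 + 1 to the basis.

S(f_2,f_3): lcm = x_1x_2. S = x_2^2 - x_1 - x_3 + 1.
  reduce S modulo (f_1, f_2, f_3, h_4, h_5):
  remainder x_2^2 - x_2 - x_3 ≠ 0; add h_6 = x_2^2 - x_2 - x_3 to the basis.

The other S-polynomials (S(f_1,h_4), S(f_2,h_4), S(f_3,h_4), S(f_1,h_5), S(f_2,h_5), S(f_3,h_5), S(h_4,h_5), S(f_1,h_6), S(f_2,h_6), S(f_3,h_6), S(h_4,h_6), S(h_5,h_6)) all reduce to 0 modulo the current basis, so we have a Gröbner basis.
Inter-reduce: drop elements whose leading term is divisible by another's, tail-reduce, and make monic.
Reduced Gröbner basis: {x_2^2 - x_2 - x_3, x_2x_3 - x_2 + 1, x_3^2 + x_2 - x_3 - 1, x_1 - x_2 - 1}.
Label its elements g_1 = x_2^2 - x_2 - x_3, g_2 = x_2x_3 - x_2 + 1, g_3 = x_3^2 + x_2 - x_3 - 1, g_4 = x_1 - x_2 - 1.

Reduce p = x_1 - x_2 - x_3 + 1 modulo G:
  leading term x_1: subtract (1)·g_4 from x_1 - x_2 - x_3 + 1 → -x_3 - 1
  leading term x_3: no divisor's leading term divides it; move -x_3 to the remainder.
  leading term 1: no divisor's leading term divides it; move -1 to the remainder.
  normal form = -x_3 - 1.
The normal form is nonzero, so p ∉ I. Since p minus its normal form lies in I, I + (p) = I + (r) where r = -x_3 - 1; decide whether this ideal is the whole ring.
Run Buchberger on G together with r (pairs among the g_i already reduce to 0 since G is a Gröbner basis):
g_1 = x_2^2 - x_2 - x_3, LT = x_2^2.
g_2 = x_2x_3 - x_2 + 1, LT = x_2x_3.
g_3 = x_3^2 + x_2 - x_3 - 1, LT = x_3^2.
g_4 = x_1 - x_2 - 1, LT = x_1.
r = -x_3 - 1, LT = x_3.

S(g_2,r): lcm = x_2x_3. S = x_2 + 1.
  reduce S modulo (g_1, g_2, g_3, g_4, r):
  remainder x_2 + 1 ≠ 0; add m_6 = x_2 + 1 to the basis.

The other S-polynomials (S(g_1,g_2), S(g_1,g_3), S(g_1,g_4), S(g_1,r), S(g_2,g_3), S(g_2,g_4), S(g_3,g_4), S(g_3,r), S(g_4,r), S(g_1,m_6), S(g_2,m_6), S(g_3,m_6), S(g_4,m_6), S(r,m_6)) all reduce to 0 modulo the current basis, so we have a Gröbner basis.
Inter-reduce: drop elements whose leading term is divisible by another's, tail-reduce, and make monic.
Reduced Gröbner basis: {x_1, x_2 + 1, x_3 + 1}.
The reduced Gröbner basis of I + (p) is {x_1, x_2 + 1, x_3 + 1} ≠ {1}, a proper ideal, so the enlarged system stays consistent: p is independent of I, with normal form -x_3 - 1.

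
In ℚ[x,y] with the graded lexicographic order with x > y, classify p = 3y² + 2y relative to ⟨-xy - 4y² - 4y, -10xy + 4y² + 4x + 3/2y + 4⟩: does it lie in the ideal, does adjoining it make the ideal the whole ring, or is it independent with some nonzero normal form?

First compute the reduced Gröbner basis of I by Buchberger's algorithm.
f_1 = -xy - 4y² - 4y, LT = xy.
f_2 = -10xy + 4y² + 4x + 3/2y + 4, LT = xy.

S(f_1,f_2): lcm = xy. S = 22/5y² + ⅖x + 83/20y + ⅖.
  leading term y²: no divisor's leading term divides it; move 22/5y² to the remainder.
  leading term x: no divisor's leading term divides it; move ⅖x to the remainder.
  leading term y: no divisor's leading term divides it; move 83/20y to the remainder.
  leading term 1: no divisor's leading term divides it; move ⅖ to the remainder.
  remainder 22/5y² + ⅖x + 83/20y + ⅖ ≠ 0; add h_3 = 22/5y² + ⅖x + 83/20y + ⅖ to the basis.

S(f_1,h_3): lcm = xy². S = 4y³ - 1/11x² - 83/88xy + 4y² - 1/11x.
  leading term y³: subtract (10/11y)·h_3 from 4y³ - 1/11x² - 83/88xy + 4y² - 1/11x → -1/11x² - 115/88xy + 5/22y² - 1/11x - 4/11y
  leading term x²: no divisor's leading term divides it; move -1/11x² to the remainder.
  leading term xy: subtract (115/88)·f_1 from -115/88xy + 5/22y² - 1/11x - 4/11y → 60/11y² - 1/11x + 107/22y
  leading term y²: subtract (150/121)·h_3 from 60/11y² - 1/11x + 107/22y → -71/121x - 34/121y - 60/121
  leading term x: no divisor's leading term divides it; move -71/121x to the remainder.
  leading term y: no divisor's leading term divides it; move -34/121y to the remainder.
  leading term 1: no divisor's leading term divides it; move -60/121 to the remainder.
  remainder -1/11x² - 71/121x - 34/121y - 60/121 ≠ 0; add h_4 = -1/11x² - 71/121x - 34/121y - 60/121 to the basis.

S(f_2,h_3): lcm = xy². S = -⅖y³ - 1/11x² - 591/440xy - 3/20y² - 1/11x - ⅖y.
  leading term y³: subtract (-1/11y)·h_3 from -⅖y³ - 1/11x² - 591/440xy - 3/20y² - 1/11x - ⅖y → -1/11x² - 115/88xy + 5/22y² - 1/11x - 4/11y
  leading term x²: subtract (1)·h_4 from -1/11x² - 115/88xy + 5/22y² - 1/11x - 4/11y → -115/88xy + 5/22y² + 60/121x - 10/121y + 60/121
  leading term xy: subtract (115/88)·f_1 from -115/88xy + 5/22y² + 60/121x - 10/121y + 60/121 → 60/11y² + 60/121x + 1245/242y + 60/121
  leading term y²: subtract (150/121)·h_3 from 60/11y² + 60/121x + 1245/242y + 60/121 → 0
  remainder 0.

S(f_1,h_4): lcm = x²y. S = 4xy² - 27/11xy - 34/11y² - 60/11y.
  leading term xy²: subtract (-4y)·f_1 from 4xy² - 27/11xy - 34/11y² - 60/11y → -16y³ - 27/11xy - 210/11y² - 60/11y
  leading term y³: subtract (-40/11y)·h_3 from -16y³ - 27/11xy - 210/11y² - 60/11y → -xy - 4y² - 4y
  leading term xy: subtract (1)·f_1 from -xy - 4y² - 4y → 0
  remainder 0.

S(f_2,h_4): lcm = x²y. S = -⅖xy² - ⅖x² - 1453/220xy - 34/11y² - ⅖x - 60/11y.
  leading term xy²: subtract (⅖y)·f_1 from -⅖xy² - ⅖x² - 1453/220xy - 34/11y² - ⅖x - 60/11y → 8/5y³ - ⅖x² - 1453/220xy - 82/55y² - ⅖x - 60/11y
  leading term y³: subtract (4/11y)·h_3 from 8/5y³ - ⅖x² - 1453/220xy - 82/55y² - ⅖x - 60/11y → -⅖x² - 27/4xy - 3y² - ⅖x - 28/5y
  leading term x²: subtract (22/5)·h_4 from -⅖x² - 27/4xy - 3y² - ⅖x - 28/5y → -27/4xy - 3y² + 24/11x - 48/11y + 24/11
  leading term xy: subtract (27/4)·f_1 from -27/4xy - 3y² + 24/11x - 48/11y + 24/11 → 24y² + 24/11x + 249/11y + 24/11
  leading term y²: subtract (60/11)·h_3 from 24y² + 24/11x + 249/11y + 24/11 → 0
  remainder 0.

S(h_3,h_4): leading monomials are coprime, so the S-polynomial reduces to 0 (Buchberger's first criterion).
Every S-polynomial of the final basis reduces to 0, so we have a Gröbner basis.
Inter-reduce: drop elements whose leading term is divisible by another's, tail-reduce, and make monic.
Reduced Gröbner basis: {x² + 71/11x + 34/11y + 60/11, xy - 4/11x + 5/22y - 4/11, y² + 1/11x + 83/88y + 1/11}.
Label its elements g_1 = x² + 71/11x + 34/11y + 60/11, g_2 = xy - 4/11x + 5/22y - 4/11, g_3 = y² + 1/11x + 83/88y + 1/11.

Reduce p = 3y² + 2y modulo G:
  leading term y²: subtract (3)·g_3 from 3y² + 2y → -3/11x - 73/88y - 3/11
  leading term x: no divisor's leading term divides it; move -3/11x to the remainder.
  leading term y: no divisor's leading term divides it; move -73/88y to the remainder.
  leading term 1: no divisor's leading term divides it; move -3/11 to the remainder.
  normal form = -3/11x - 73/88y - 3/11.
The normal form is nonzero, so p ∉ I. Since p minus its normal form lies in I, I + (p) = I + (r) where r = -3/11x - 73/88y - 3/11; decide whether this ideal is the whole ring.
Run Buchberger on G together with r (pairs among the g_i already reduce to 0 since G is a Gröbner basis):
g_1 = x² + 71/11x + 34/11y + 60/11, LT = x².
g_2 = xy - 4/11x + 5/22y - 4/11, LT = xy.
g_3 = y² + 1/11x + 83/88y + 1/11, LT = y².
r = -3/11x - 73/88y - 3/11, LT = x.

S(g_1,g_2): lcm = x²y. S = 4/11x² + 137/22xy + 34/11y² + 4/11x + 60/11y.
  leading term x²: subtract (4/11)·g_1 from 4/11x² + 137/22xy + 34/11y² + 4/11x + 60/11y → 137/22xy + 34/11y² - 240/121x + 524/121y - 240/121
  leading term xy: subtract (137/22)·g_2 from 137/22xy + 34/11y² - 240/121x + 524/121y - 240/121 → 34/11y² + 34/121x + 1411/484y + 34/121
  leading term y²: subtract (34/11)·g_3 from 34/11y² + 34/121x + 1411/484y + 34/121 → 0
  remainder 0.

S(g_1,g_3): leading monomials are coprime, so the S-polynomial reduces to 0 (Buchberger's first criterion).
S(g_1,r): lcm = x². S = -73/24xy + 60/11x + 34/11y + 60/11.
  leading term xy: subtract (-73/24)·g_2 from -73/24xy + 60/11x + 34/11y + 60/11 → 287/66x + 1997/528y + 287/66
  leading term x: subtract (-287/18)·r from 287/66x + 1997/528y + 287/66 → -85/9y
  leading term y: no divisor's leading term divides it; move -85/9y to the remainder.
  remainder -85/9y ≠ 0; add m_5 = -85/9y to the basis.

S(g_2,g_3): lcm = xy². S = -1/11x² - 115/88xy + 5/22y² - 1/11x - 4/11y.
  leading term x²: subtract (-1/11)·g_1 from -1/11x² - 115/88xy + 5/22y² - 1/11x - 4/11y → -115/88xy + 5/22y² + 60/121x - 10/121y + 60/121
  leading term xy: subtract (-115/88)·g_2 from -115/88xy + 5/22y² + 60/121x - 10/121y + 60/121 → 5/22y² + 5/242x + 415/1936y + 5/242
  leading term y²: subtract (5/22)·g_3 from 5/22y² + 5/242x + 415/1936y + 5/242 → 0
  remainder 0.

S(g_2,r): lcm = xy. S = -73/24y² - 4/11x - 17/22y - 4/11.
  leading term y²: subtract (-73/24)·g_3 from -73/24y² - 4/11x - 17/22y - 4/11 → -23/264x + 4427/2112y - 23/264
  leading term x: subtract (23/72)·r from -23/264x + 4427/2112y - 23/264 → 85/36y
  leading term y: subtract (-¼)·m_5 from 85/36y → 0
  remainder 0.

S(g_3,r): leading monomials are coprime, so the S-polynomial reduces to 0 (Buchberger's first criterion).
S(g_1,m_5): leading monomials are coprime, so the S-polynomial reduces to 0 (Buchberger's first criterion).
S(g_2,m_5): lcm = xy. S = -4/11x + 5/22y - 4/11.
  leading term x: subtract (4/3)·r from -4/11x + 5/22y - 4/11 → 4/3y
  leading term y: subtract (-12/85)·m_5 from 4/3y → 0
  remainder 0.

S(g_3,m_5): lcm = y². S = 1/11x + 83/88y + 1/11.
  leading term x: subtract (-⅓)·r from 1/11x + 83/88y + 1/11 → ⅔y
  leading term y: subtract (-6/85)·m_5 from ⅔y → 0
  remainder 0.

S(r,m_5): leading monomials are coprime, so the S-polynomial reduces to 0 (Buchberger's first criterion).
Every S-polynomial of the final basis reduces to 0, so we have a Gröbner basis.
Inter-reduce: drop elements whose leading term is divisible by another's, tail-reduce, and make monic.
Reduced Gröbner basis: {x + 1, y}.
The reduced Gröbner basis of I + (p) is {x + 1, y} ≠ {1}, a proper ideal, so the enlarged system stays consistent: p is independent of I, with normal form -3/11x - 73/88y - 3/11.

3y² + 2y is independent of I; its normal form modulo I is -3/11x - 73/88y - 3/11.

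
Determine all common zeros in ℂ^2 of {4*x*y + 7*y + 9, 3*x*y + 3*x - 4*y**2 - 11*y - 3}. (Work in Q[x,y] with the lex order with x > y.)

Compute a lex Gröbner basis by Buchberger's algorithm.
f_1 = 4*x*y + 7*y + 9, LT = x*y.
f_2 = 3*x*y + 3*x - 4*y**2 - 11*y - 3, LT = x*y.

S(f_1,f_2): lcm = x*y. S = -x + 4/3*y**2 + 65/12*y + 13/4.
  leading term x: no divisor's leading term divides it; move -x to the remainder.
  leading term y**2: no divisor's leading term divides it; move 4/3*y**2 to the remainder.
  leading term y: no divisor's leading term divides it; move 65/12*y to the remainder.
  leading term 1: no divisor's leading term divides it; move 13/4 to the remainder.
  remainder -x + 4/3*y**2 + 65/12*y + 13/4 ≠ 0; add h_3 = -x + 4/3*y**2 + 65/12*y + 13/4 to the basis.

S(f_1,h_3): lcm = x*y. S = 4/3*y**3 + 65/12*y**2 + 5*y + 9/4.
  leading term y**3: no divisor's leading term divides it; move 4/3*y**3 to the remainder.
  leading term y**2: no divisor's leading term divides it; move 65/12*y**2 to the remainder.
  leading term y: no divisor's leading term divides it; move 5*y to the remainder.
  leading term 1: no divisor's leading term divides it; move 9/4 to the remainder.
  remainder 4/3*y**3 + 65/12*y**2 + 5*y + 9/4 ≠ 0; add h_4 = 4/3*y**3 + 65/12*y**2 + 5*y + 9/4 to the basis.

The other S-polynomials (S(f_2,h_3), S(f_1,h_4), S(f_2,h_4), S(h_3,h_4)) all reduce to 0 modulo the current basis, so we have a Gröbner basis.
Inter-reduce: drop elements whose leading term is divisible by another's, tail-reduce, and make monic.
Reduced Gröbner basis: {x - 4/3*y**2 - 65/12*y - 13/4, y**3 + 65/16*y**2 + 15/4*y + 27/16}.

A lex Gröbner basis eliminates variables successively. Here y**3 + 65/16*y**2 + 15/4*y + 27/16 depends only on y, with roots {-3, -17/32 - sqrt(287)*I/32, -17/32 + sqrt(287)*I/32}; lifting each root through the earlier basis elements recovers the full solutions.
  y = -3: the earlier basis element becomes x + 1 = 0, giving x = -1 — point (-1, -3).
  y = -17/32 - sqrt(287)*I/32: the earlier basis element becomes x - 3/8 + sqrt(287)*I/8 = 0, giving x = 3/8 - sqrt(287)*I/8 — point (3/8 - sqrt(287)*I/8, -17/32 - sqrt(287)*I/32).
  y = -17/32 + sqrt(287)*I/32: the earlier basis element becomes x - 3/8 - sqrt(287)*I/8 = 0, giving x = 3/8 + sqrt(287)*I/8 — point (3/8 + sqrt(287)*I/8, -17/32 + sqrt(287)*I/32).
A lex Gröbner basis triangularizes the system, enabling back-substitution.

{(-1, -3), (3/8 - sqrt(287)*I/8, -17/32 - sqrt(287)*I/32), (3/8 + sqrt(287)*I/8, -17/32 + sqrt(287)*I/32)}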